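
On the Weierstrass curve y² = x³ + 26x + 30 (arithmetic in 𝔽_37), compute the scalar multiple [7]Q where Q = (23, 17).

Double-and-add on 7 = (111)₂. Start with Q = (23, 17) for the leading 1-bit.
double: tangent at (23, 17): λ = (3·23² + 26)/(2·17) ≡ 22/34. 34⁻¹ ≡ 12 (mod 37), so λ ≡ 22·12 ≡ 5.
  x = λ² - 23 - 23 = 25 - 46 ≡ 16; y = λ·(23 - 16) - 17 ≡ 18. → (16, 18)
add Q: (16, 18) + (23, 17). λ = (17 - 18)/(23 - 16) ≡ 36/7 mod 37. 7⁻¹ ≡ 16 (mod 37) since 7·16 = 112 ≡ 1, so λ ≡ 21.
  x = λ² - 16 - 23 = 441 - 39 ≡ 32; y = λ·(16 - 32) - 18 ≡ 16. → (32, 16)
double: tangent at (32, 16): λ = (3·32² + 26)/(2·16) ≡ 27/32. 32⁻¹ ≡ 22 (mod 37), so λ ≡ 27·22 ≡ 2.
  x = λ² - 32 - 32 = 4 - 64 ≡ 14; y = λ·(32 - 14) - 16 ≡ 20. → (14, 20)
add Q: (14, 20) + (23, 17). λ = (17 - 20)/(23 - 14) ≡ 34/9 mod 37. 9⁻¹ ≡ 33 (mod 37) since 9·33 = 297 ≡ 1, so λ ≡ 12.
  x = λ² - 14 - 23 = 144 - 37 ≡ 33; y = λ·(14 - 33) - 20 ≡ 11. → (33, 11)

(33, 11)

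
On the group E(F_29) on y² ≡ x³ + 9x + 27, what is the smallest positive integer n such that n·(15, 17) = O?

2P: tangent at (15, 17): λ = (3·15² + 9)/(2·17) ≡ 17/5. 5⁻¹ ≡ 6 (mod 29), so λ ≡ 17·6 ≡ 15.
  x = λ² - 15 - 15 = 225 - 30 ≡ 21; y = λ·(15 - 21) - 17 ≡ 9. → (21, 9)
3P: (21, 9) + (15, 17). λ = (17 - 9)/(15 - 21) ≡ 8/23 mod 29. 23⁻¹ ≡ 24 (mod 29), so λ ≡ 18.
  x = λ² - 21 - 15 = 324 - 36 ≡ 27; y = λ·(21 - 27) - 9 ≡ 28. → (27, 28)
4P: (27, 28) + (15, 17). λ = (17 - 28)/(15 - 27) ≡ 18/17 mod 29. 17⁻¹ ≡ 12 (mod 29), so λ ≡ 13.
  x = λ² - 27 - 15 = 169 - 42 ≡ 11; y = λ·(27 - 11) - 28 ≡ 6. → (11, 6)
5P: (11, 6) + (15, 17). λ = (17 - 6)/(15 - 11) ≡ 11/4 mod 29. 4⁻¹ ≡ 22 (mod 29) since 4·22 = 88 ≡ 1, so λ ≡ 10.
  x = λ² - 11 - 15 = 100 - 26 ≡ 16; y = λ·(11 - 16) - 6 ≡ 2. → (16, 2)
6P: (16, 2) + (15, 17). λ = (17 - 2)/(15 - 16) ≡ 15/28 mod 29. 28⁻¹ ≡ 28 (mod 29) since 28·28 = 784 ≡ 1, so λ ≡ 14.
  x = λ² - 16 - 15 = 196 - 31 ≡ 20; y = λ·(16 - 20) - 2 ≡ 0. → (20, 0)
7P: (20, 0) + (15, 17). λ = (17 - 0)/(15 - 20) ≡ 17/24 mod 29. 24⁻¹ ≡ 23 (mod 29) since 24·23 = 552 ≡ 1, so λ ≡ 14.
  x = λ² - 20 - 15 = 196 - 35 ≡ 16; y = λ·(20 - 16) - 0 ≡ 27. → (16, 27)
8P: (16, 27) + (15, 17). λ = (17 - 27)/(15 - 16) ≡ 19/28 mod 29. 28⁻¹ ≡ 28 (mod 29), so λ ≡ 10.
  x = λ² - 16 - 15 = 100 - 31 ≡ 11; y = λ·(16 - 11) - 27 ≡ 23. → (11, 23)
9P: (11, 23) + (15, 17). λ = (17 - 23)/(15 - 11) ≡ 23/4 mod 29. 4⁻¹ ≡ 22 (mod 29) since 4·22 = 88 ≡ 1, so λ ≡ 13.
  x = λ² - 11 - 15 = 169 - 26 ≡ 27; y = λ·(11 - 27) - 23 ≡ 1. → (27, 1)
10P: (27, 1) + (15, 17). λ = (17 - 1)/(15 - 27) ≡ 16/17 mod 29. 17⁻¹ ≡ 12 (mod 29) since 17·12 = 204 ≡ 1, so λ ≡ 18.
  x = λ² - 27 - 15 = 324 - 42 ≡ 21; y = λ·(27 - 21) - 1 ≡ 20. → (21, 20)
11P: (21, 20) + (15, 17). λ = (17 - 20)/(15 - 21) ≡ 26/23 mod 29. 23⁻¹ ≡ 24 (mod 29) since 23·24 = 552 ≡ 1, so λ ≡ 15.
  x = λ² - 21 - 15 = 225 - 36 ≡ 15; y = λ·(21 - 15) - 20 ≡ 12. → (15, 12)
12P: (15, 12) + (15, 17): same x and y₁ ≡ -y₂, so the sum is O.
12P = O, so the order is 12.

12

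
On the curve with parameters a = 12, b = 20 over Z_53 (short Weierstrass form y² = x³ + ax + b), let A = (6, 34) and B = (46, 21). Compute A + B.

(6, 34) + (46, 21). λ = (21 - 34)/(46 - 6) ≡ 40/40 mod 53. 40⁻¹ ≡ 4 (mod 53), so λ ≡ 1.
  x = λ² - 6 - 46 = 1 - 52 ≡ 2; y = λ·(6 - 2) - 34 ≡ 23. → (2, 23)

(2, 23)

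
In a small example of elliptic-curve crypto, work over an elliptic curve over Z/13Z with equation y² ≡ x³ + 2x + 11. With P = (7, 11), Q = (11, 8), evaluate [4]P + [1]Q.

(7, 11)

First 4P:
Repeated addition: build up to 4P.
2P: tangent at (7, 11): λ = (3·7² + 2)/(2·11) ≡ 6/9. 9⁻¹ ≡ 3 (mod 13), so λ ≡ 6·3 ≡ 5.
  x = λ² - 7 - 7 = 25 - 14 ≡ 11; y = λ·(7 - 11) - 11 ≡ 8. → (11, 8)
3P: (11, 8) + (7, 11). λ = (11 - 8)/(7 - 11) ≡ 3/9 mod 13. 9⁻¹ ≡ 3 (mod 13) since 9·3 = 27 ≡ 1, so λ ≡ 9.
  x = λ² - 11 - 7 = 81 - 18 ≡ 11; y = λ·(11 - 11) - 8 ≡ 5. → (11, 5)
4P: (11, 5) + (7, 11). λ = (11 - 5)/(7 - 11) ≡ 6/9 mod 13. 9⁻¹ ≡ 3 (mod 13), so λ ≡ 5.
  x = λ² - 11 - 7 = 25 - 18 ≡ 7; y = λ·(11 - 7) - 5 ≡ 2. → (7, 2)
4P = (7, 2).
Finally 4P + Q:
(7, 2) + (11, 8). λ = (8 - 2)/(11 - 7) ≡ 6/4 mod 13. 4⁻¹ ≡ 10 (mod 13), so λ ≡ 8.
  x = λ² - 7 - 11 = 64 - 18 ≡ 7; y = λ·(7 - 7) - 2 ≡ 11. → (7, 11)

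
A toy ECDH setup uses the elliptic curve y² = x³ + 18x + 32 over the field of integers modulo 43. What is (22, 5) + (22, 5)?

(22, 38)

tangent at (22, 5): λ = (3·22² + 18)/(2·5) ≡ 8/10. 10⁻¹ ≡ 13 (mod 43), so λ ≡ 8·13 ≡ 18.
  x = λ² - 22 - 22 = 324 - 44 ≡ 22; y = λ·(22 - 22) - 5 ≡ 38. → (22, 38)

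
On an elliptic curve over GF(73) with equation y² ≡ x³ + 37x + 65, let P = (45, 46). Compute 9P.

Repeated addition: build up to 9P.
2P: tangent at (45, 46): λ = (3·45² + 37)/(2·46) ≡ 53/19. 19⁻¹ ≡ 50 (mod 73), so λ ≡ 53·50 ≡ 22.
  x = λ² - 45 - 45 = 484 - 90 ≡ 29; y = λ·(45 - 29) - 46 ≡ 14. → (29, 14)
3P: (29, 14) + (45, 46). λ = (46 - 14)/(45 - 29) ≡ 32/16 mod 73. 16⁻¹ ≡ 32 (mod 73) since 16·32 = 512 ≡ 1, so λ ≡ 2.
  x = λ² - 29 - 45 = 4 - 74 ≡ 3; y = λ·(29 - 3) - 14 ≡ 38. → (3, 38)
4P: (3, 38) + (45, 46). λ = (46 - 38)/(45 - 3) ≡ 8/42 mod 73. 42⁻¹ ≡ 40 (mod 73) since 42·40 = 1680 ≡ 1, so λ ≡ 28.
  x = λ² - 3 - 45 = 784 - 48 ≡ 6; y = λ·(3 - 6) - 38 ≡ 24. → (6, 24)
5P: (6, 24) + (45, 46). λ = (46 - 24)/(45 - 6) ≡ 22/39 mod 73. 39⁻¹ ≡ 15 (mod 73) since 39·15 = 585 ≡ 1, so λ ≡ 38.
  x = λ² - 6 - 45 = 1444 - 51 ≡ 6; y = λ·(6 - 6) - 24 ≡ 49. → (6, 49)
6P: (6, 49) + (45, 46). λ = (46 - 49)/(45 - 6) ≡ 70/39 mod 73. 39⁻¹ ≡ 15 (mod 73), so λ ≡ 28.
  x = λ² - 6 - 45 = 784 - 51 ≡ 3; y = λ·(6 - 3) - 49 ≡ 35. → (3, 35)
7P: (3, 35) + (45, 46). λ = (46 - 35)/(45 - 3) ≡ 11/42 mod 73. 42⁻¹ ≡ 40 (mod 73), so λ ≡ 2.
  x = λ² - 3 - 45 = 4 - 48 ≡ 29; y = λ·(3 - 29) - 35 ≡ 59. → (29, 59)
8P: (29, 59) + (45, 46). λ = (46 - 59)/(45 - 29) ≡ 60/16 mod 73. 16⁻¹ ≡ 32 (mod 73) since 16·32 = 512 ≡ 1, so λ ≡ 22.
  x = λ² - 29 - 45 = 484 - 74 ≡ 45; y = λ·(29 - 45) - 59 ≡ 27. → (45, 27)
9P: (45, 27) + (45, 46): same x and y₁ ≡ -y₂, so the sum is 𝒪.

O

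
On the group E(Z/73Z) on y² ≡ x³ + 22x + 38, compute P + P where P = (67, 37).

tangent at (67, 37): λ = (3·67² + 22)/(2·37) ≡ 57/1. 1⁻¹ ≡ 1 (mod 73) since 1·1 = 1 ≡ 1, so λ ≡ 57·1 ≡ 57.
  x = λ² - 67 - 67 = 3249 - 134 ≡ 49; y = λ·(67 - 49) - 37 ≡ 40. → (49, 40)

(49, 40)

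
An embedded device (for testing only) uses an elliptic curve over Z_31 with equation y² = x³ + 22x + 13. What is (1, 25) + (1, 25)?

tangent at (1, 25): λ = (3·1² + 22)/(2·25) ≡ 25/19. 19⁻¹ ≡ 18 (mod 31) since 19·18 = 342 ≡ 1, so λ ≡ 25·18 ≡ 16.
  x = λ² - 1 - 1 = 256 - 2 ≡ 6; y = λ·(1 - 6) - 25 ≡ 19. → (6, 19)

(6, 19)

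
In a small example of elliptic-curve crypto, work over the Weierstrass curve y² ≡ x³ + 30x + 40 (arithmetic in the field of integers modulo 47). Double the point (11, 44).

(3, 43)

tangent at (11, 44): λ = (3·11² + 30)/(2·44) ≡ 17/41. 41⁻¹ ≡ 39 (mod 47) since 41·39 = 1599 ≡ 1, so λ ≡ 17·39 ≡ 5.
  x = λ² - 11 - 11 = 25 - 22 ≡ 3; y = λ·(11 - 3) - 44 ≡ 43. → (3, 43)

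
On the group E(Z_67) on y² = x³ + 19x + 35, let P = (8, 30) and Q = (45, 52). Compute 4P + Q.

First 4P:
Repeated addition: build up to 4P.
2P: tangent at (8, 30): λ = (3·8² + 19)/(2·30) ≡ 10/60. 60⁻¹ ≡ 19 (mod 67), so λ ≡ 10·19 ≡ 56.
  x = λ² - 8 - 8 = 3136 - 16 ≡ 38; y = λ·(8 - 38) - 30 ≡ 32. → (38, 32)
3P: (38, 32) + (8, 30). λ = (30 - 32)/(8 - 38) ≡ 65/37 mod 67. 37⁻¹ ≡ 29 (mod 67) since 37·29 = 1073 ≡ 1, so λ ≡ 9.
  x = λ² - 38 - 8 = 81 - 46 ≡ 35; y = λ·(38 - 35) - 32 ≡ 62. → (35, 62)
4P: (35, 62) + (8, 30). λ = (30 - 62)/(8 - 35) ≡ 35/40 mod 67. 40⁻¹ ≡ 62 (mod 67), so λ ≡ 26.
  x = λ² - 35 - 8 = 676 - 43 ≡ 30; y = λ·(35 - 30) - 62 ≡ 1. → (30, 1)
4P = (30, 1).
Finally 4P + Q:
(30, 1) + (45, 52). λ = (52 - 1)/(45 - 30) ≡ 51/15 mod 67. 15⁻¹ ≡ 9 (mod 67) since 15·9 = 135 ≡ 1, so λ ≡ 57.
  x = λ² - 30 - 45 = 3249 - 75 ≡ 25; y = λ·(30 - 25) - 1 ≡ 16. → (25, 16)

(25, 16)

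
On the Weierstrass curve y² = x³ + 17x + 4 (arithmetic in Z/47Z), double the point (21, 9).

tangent at (21, 9): λ = (3·21² + 17)/(2·9) ≡ 24/18. 18⁻¹ ≡ 34 (mod 47), so λ ≡ 24·34 ≡ 17.
  x = λ² - 21 - 21 = 289 - 42 ≡ 12; y = λ·(21 - 12) - 9 ≡ 3. → (12, 3)

(12, 3)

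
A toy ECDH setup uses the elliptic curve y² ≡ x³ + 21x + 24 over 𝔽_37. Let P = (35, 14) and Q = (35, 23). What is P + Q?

The two points share x = 35 and their y-coordinates satisfy 14 + 23 ≡ 0 (mod 37), so they are inverses. Their sum is 𝒪.

O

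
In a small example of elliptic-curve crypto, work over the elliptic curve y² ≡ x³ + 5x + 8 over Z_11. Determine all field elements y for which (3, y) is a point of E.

x³ + 5x + 8 = 50 ≡ 6 (mod 11).
6 is a non-residue mod 11; no y exists.

none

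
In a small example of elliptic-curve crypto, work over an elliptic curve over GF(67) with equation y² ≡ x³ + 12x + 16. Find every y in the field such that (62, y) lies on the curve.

none

x³ + 12x + 16 = 239088 ≡ 32 (mod 67).
32 is a non-residue mod 67; no y exists.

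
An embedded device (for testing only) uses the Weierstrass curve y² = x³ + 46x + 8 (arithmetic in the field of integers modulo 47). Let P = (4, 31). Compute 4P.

Double-and-add on 4 = (100)₂. Start with P = (4, 31) for the leading 1-bit.
double: tangent at (4, 31): λ = (3·4² + 46)/(2·31) ≡ 0/15. 15⁻¹ ≡ 22 (mod 47), so λ ≡ 0·22 ≡ 0.
  x = λ² - 4 - 4 = 0 - 8 ≡ 39; y = λ·(4 - 39) - 31 ≡ 16. → (39, 16)
double: tangent at (39, 16): λ = (3·39² + 46)/(2·16) ≡ 3/32. 32⁻¹ ≡ 25 (mod 47) since 32·25 = 800 ≡ 1, so λ ≡ 3·25 ≡ 28.
  x = λ² - 39 - 39 = 784 - 78 ≡ 1; y = λ·(39 - 1) - 16 ≡ 14. → (1, 14)

(1, 14)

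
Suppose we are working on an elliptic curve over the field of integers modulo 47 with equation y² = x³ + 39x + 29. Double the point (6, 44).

(36, 33)

tangent at (6, 44): λ = (3·6² + 39)/(2·44) ≡ 6/41. 41⁻¹ ≡ 39 (mod 47), so λ ≡ 6·39 ≡ 46.
  x = λ² - 6 - 6 = 2116 - 12 ≡ 36; y = λ·(6 - 36) - 44 ≡ 33. → (36, 33)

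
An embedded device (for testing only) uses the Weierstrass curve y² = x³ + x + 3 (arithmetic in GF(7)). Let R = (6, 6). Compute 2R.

tangent at (6, 6): λ = (3·6² + 1)/(2·6) ≡ 4/5. 5⁻¹ ≡ 3 (mod 7), so λ ≡ 4·3 ≡ 5.
  x = λ² - 6 - 6 = 25 - 12 ≡ 6; y = λ·(6 - 6) - 6 ≡ 1. → (6, 1)

(6, 1)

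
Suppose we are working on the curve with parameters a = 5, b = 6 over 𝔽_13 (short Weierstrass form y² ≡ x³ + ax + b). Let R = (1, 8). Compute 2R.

(8, 8)

tangent at (1, 8): λ = (3·1² + 5)/(2·8) ≡ 8/3. 3⁻¹ ≡ 9 (mod 13) since 3·9 = 27 ≡ 1, so λ ≡ 8·9 ≡ 7.
  x = λ² - 1 - 1 = 49 - 2 ≡ 8; y = λ·(1 - 8) - 8 ≡ 8. → (8, 8)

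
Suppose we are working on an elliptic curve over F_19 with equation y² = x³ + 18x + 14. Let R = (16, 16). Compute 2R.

(10, 15)

tangent at (16, 16): λ = (3·16² + 18)/(2·16) ≡ 7/13. 13⁻¹ ≡ 3 (mod 19), so λ ≡ 7·3 ≡ 2.
  x = λ² - 16 - 16 = 4 - 32 ≡ 10; y = λ·(16 - 10) - 16 ≡ 15. → (10, 15)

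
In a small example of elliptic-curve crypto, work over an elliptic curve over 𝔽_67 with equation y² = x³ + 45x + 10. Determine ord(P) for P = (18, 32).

2P: tangent at (18, 32): λ = (3·18² + 45)/(2·32) ≡ 12/64. 64⁻¹ ≡ 22 (mod 67), so λ ≡ 12·22 ≡ 63.
  x = λ² - 18 - 18 = 3969 - 36 ≡ 47; y = λ·(18 - 47) - 32 ≡ 17. → (47, 17)
3P: (47, 17) + (18, 32). λ = (32 - 17)/(18 - 47) ≡ 15/38 mod 67. 38⁻¹ ≡ 30 (mod 67) since 38·30 = 1140 ≡ 1, so λ ≡ 48.
  x = λ² - 47 - 18 = 2304 - 65 ≡ 28; y = λ·(47 - 28) - 17 ≡ 24. → (28, 24)
4P: (28, 24) + (18, 32). λ = (32 - 24)/(18 - 28) ≡ 8/57 mod 67. 57⁻¹ ≡ 20 (mod 67), so λ ≡ 26.
  x = λ² - 28 - 18 = 676 - 46 ≡ 27; y = λ·(28 - 27) - 24 ≡ 2. → (27, 2)
5P: (27, 2) + (18, 32). λ = (32 - 2)/(18 - 27) ≡ 30/58 mod 67. 58⁻¹ ≡ 52 (mod 67) since 58·52 = 3016 ≡ 1, so λ ≡ 19.
  x = λ² - 27 - 18 = 361 - 45 ≡ 48; y = λ·(27 - 48) - 2 ≡ 1. → (48, 1)
6P: (48, 1) + (18, 32). λ = (32 - 1)/(18 - 48) ≡ 31/37 mod 67. 37⁻¹ ≡ 29 (mod 67) since 37·29 = 1073 ≡ 1, so λ ≡ 28.
  x = λ² - 48 - 18 = 784 - 66 ≡ 48; y = λ·(48 - 48) - 1 ≡ 66. → (48, 66)
7P: (48, 66) + (18, 32). λ = (32 - 66)/(18 - 48) ≡ 33/37 mod 67. 37⁻¹ ≡ 29 (mod 67) since 37·29 = 1073 ≡ 1, so λ ≡ 19.
  x = λ² - 48 - 18 = 361 - 66 ≡ 27; y = λ·(48 - 27) - 66 ≡ 65. → (27, 65)
8P: (27, 65) + (18, 32). λ = (32 - 65)/(18 - 27) ≡ 34/58 mod 67. 58⁻¹ ≡ 52 (mod 67) since 58·52 = 3016 ≡ 1, so λ ≡ 26.
  x = λ² - 27 - 18 = 676 - 45 ≡ 28; y = λ·(27 - 28) - 65 ≡ 43. → (28, 43)
9P: (28, 43) + (18, 32). λ = (32 - 43)/(18 - 28) ≡ 56/57 mod 67. 57⁻¹ ≡ 20 (mod 67) since 57·20 = 1140 ≡ 1, so λ ≡ 48.
  x = λ² - 28 - 18 = 2304 - 46 ≡ 47; y = λ·(28 - 47) - 43 ≡ 50. → (47, 50)
10P: (47, 50) + (18, 32). λ = (32 - 50)/(18 - 47) ≡ 49/38 mod 67. 38⁻¹ ≡ 30 (mod 67), so λ ≡ 63.
  x = λ² - 47 - 18 = 3969 - 65 ≡ 18; y = λ·(47 - 18) - 50 ≡ 35. → (18, 35)
11P: (18, 35) + (18, 32): same x and y₁ ≡ -y₂, so the sum is 𝒪.
11P = 𝒪, so the order is 11.

11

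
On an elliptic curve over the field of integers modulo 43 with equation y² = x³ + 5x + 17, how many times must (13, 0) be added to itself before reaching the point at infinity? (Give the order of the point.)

2

2P: (13, 0) + (13, 0): same x and y₁ ≡ -y₂, so the sum is the point at infinity.
2P = the point at infinity, so the order is 2.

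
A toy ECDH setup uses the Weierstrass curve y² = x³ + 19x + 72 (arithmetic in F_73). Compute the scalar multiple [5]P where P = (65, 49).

(20, 38)

Repeated addition: build up to 5P.
2P: tangent at (65, 49): λ = (3·65² + 19)/(2·49) ≡ 65/25. 25⁻¹ ≡ 38 (mod 73) since 25·38 = 950 ≡ 1, so λ ≡ 65·38 ≡ 61.
  x = λ² - 65 - 65 = 3721 - 130 ≡ 14; y = λ·(65 - 14) - 49 ≡ 69. → (14, 69)
3P: (14, 69) + (65, 49). λ = (49 - 69)/(65 - 14) ≡ 53/51 mod 73. 51⁻¹ ≡ 63 (mod 73) since 51·63 = 3213 ≡ 1, so λ ≡ 54.
  x = λ² - 14 - 65 = 2916 - 79 ≡ 63; y = λ·(14 - 63) - 69 ≡ 59. → (63, 59)
4P: (63, 59) + (65, 49). λ = (49 - 59)/(65 - 63) ≡ 63/2 mod 73. 2⁻¹ ≡ 37 (mod 73), so λ ≡ 68.
  x = λ² - 63 - 65 = 4624 - 128 ≡ 43; y = λ·(63 - 43) - 59 ≡ 60. → (43, 60)
5P: (43, 60) + (65, 49). λ = (49 - 60)/(65 - 43) ≡ 62/22 mod 73. 22⁻¹ ≡ 10 (mod 73), so λ ≡ 36.
  x = λ² - 43 - 65 = 1296 - 108 ≡ 20; y = λ·(43 - 20) - 60 ≡ 38. → (20, 38)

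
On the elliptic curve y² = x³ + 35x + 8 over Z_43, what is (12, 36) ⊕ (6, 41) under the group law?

(12, 36) + (6, 41). λ = (41 - 36)/(6 - 12) ≡ 5/37 mod 43. 37⁻¹ ≡ 7 (mod 43), so λ ≡ 35.
  x = λ² - 12 - 6 = 1225 - 18 ≡ 3; y = λ·(12 - 3) - 36 ≡ 21. → (3, 21)

(3, 21)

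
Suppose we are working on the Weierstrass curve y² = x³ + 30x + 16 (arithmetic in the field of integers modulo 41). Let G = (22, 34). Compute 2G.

(34, 18)

tangent at (22, 34): λ = (3·22² + 30)/(2·34) ≡ 6/27. 27⁻¹ ≡ 38 (mod 41), so λ ≡ 6·38 ≡ 23.
  x = λ² - 22 - 22 = 529 - 44 ≡ 34; y = λ·(22 - 34) - 34 ≡ 18. → (34, 18)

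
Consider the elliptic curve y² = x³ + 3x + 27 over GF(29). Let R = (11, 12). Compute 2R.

tangent at (11, 12): λ = (3·11² + 3)/(2·12) ≡ 18/24. 24⁻¹ ≡ 23 (mod 29), so λ ≡ 18·23 ≡ 8.
  x = λ² - 11 - 11 = 64 - 22 ≡ 13; y = λ·(11 - 13) - 12 ≡ 1. → (13, 1)

(13, 1)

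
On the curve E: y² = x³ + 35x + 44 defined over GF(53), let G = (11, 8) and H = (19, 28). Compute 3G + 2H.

First 3G:
Repeated addition: build up to 3G.
2G: tangent at (11, 8): λ = (3·11² + 35)/(2·8) ≡ 27/16. 16⁻¹ ≡ 10 (mod 53), so λ ≡ 27·10 ≡ 5.
  x = λ² - 11 - 11 = 25 - 22 ≡ 3; y = λ·(11 - 3) - 8 ≡ 32. → (3, 32)
3G: (3, 32) + (11, 8). λ = (8 - 32)/(11 - 3) ≡ 29/8 mod 53. 8⁻¹ ≡ 20 (mod 53), so λ ≡ 50.
  x = λ² - 3 - 11 = 2500 - 14 ≡ 48; y = λ·(3 - 48) - 32 ≡ 50. → (48, 50)
3G = (48, 50).
Next 2H:
Repeated addition: build up to 2H.
2H: tangent at (19, 28): λ = (3·19² + 35)/(2·28) ≡ 5/3. 3⁻¹ ≡ 18 (mod 53) since 3·18 = 54 ≡ 1, so λ ≡ 5·18 ≡ 37.
  x = λ² - 19 - 19 = 1369 - 38 ≡ 6; y = λ·(19 - 6) - 28 ≡ 29. → (6, 29)
2H = (6, 29).
Finally 3G + 2H:
(48, 50) + (6, 29). λ = (29 - 50)/(6 - 48) ≡ 32/11 mod 53. 11⁻¹ ≡ 29 (mod 53), so λ ≡ 27.
  x = λ² - 48 - 6 = 729 - 54 ≡ 39; y = λ·(48 - 39) - 50 ≡ 34. → (39, 34)

(39, 34)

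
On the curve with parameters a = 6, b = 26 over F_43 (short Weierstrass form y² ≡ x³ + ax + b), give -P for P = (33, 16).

-(33, 16) = (33, -16 mod 43) = (33, 27).

(33, 27)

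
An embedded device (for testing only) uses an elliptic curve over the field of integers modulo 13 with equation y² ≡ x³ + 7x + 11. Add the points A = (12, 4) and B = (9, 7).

(12, 4) + (9, 7). λ = (7 - 4)/(9 - 12) ≡ 3/10 mod 13. 10⁻¹ ≡ 4 (mod 13), so λ ≡ 12.
  x = λ² - 12 - 9 = 144 - 21 ≡ 6; y = λ·(12 - 6) - 4 ≡ 3. → (6, 3)

(6, 3)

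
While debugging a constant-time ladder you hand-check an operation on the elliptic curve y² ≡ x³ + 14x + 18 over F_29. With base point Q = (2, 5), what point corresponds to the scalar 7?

Double-and-add on 7 = (111)₂. Start with Q = (2, 5) for the leading 1-bit.
double: tangent at (2, 5): λ = (3·2² + 14)/(2·5) ≡ 26/10. 10⁻¹ ≡ 3 (mod 29), so λ ≡ 26·3 ≡ 20.
  x = λ² - 2 - 2 = 400 - 4 ≡ 19; y = λ·(2 - 19) - 5 ≡ 3. → (19, 3)
add Q: (19, 3) + (2, 5). λ = (5 - 3)/(2 - 19) ≡ 2/12 mod 29. 12⁻¹ ≡ 17 (mod 29), so λ ≡ 5.
  x = λ² - 19 - 2 = 25 - 21 ≡ 4; y = λ·(19 - 4) - 3 ≡ 14. → (4, 14)
double: tangent at (4, 14): λ = (3·4² + 14)/(2·14) ≡ 4/28. 28⁻¹ ≡ 28 (mod 29), so λ ≡ 4·28 ≡ 25.
  x = λ² - 4 - 4 = 625 - 8 ≡ 8; y = λ·(4 - 8) - 14 ≡ 2. → (8, 2)
add Q: (8, 2) + (2, 5). λ = (5 - 2)/(2 - 8) ≡ 3/23 mod 29. 23⁻¹ ≡ 24 (mod 29) since 23·24 = 552 ≡ 1, so λ ≡ 14.
  x = λ² - 8 - 2 = 196 - 10 ≡ 12; y = λ·(8 - 12) - 2 ≡ 0. → (12, 0)

(12, 0)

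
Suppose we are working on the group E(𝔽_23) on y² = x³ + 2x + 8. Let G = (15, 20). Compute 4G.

Repeated addition: build up to 4G.
2G: tangent at (15, 20): λ = (3·15² + 2)/(2·20) ≡ 10/17. 17⁻¹ ≡ 19 (mod 23), so λ ≡ 10·19 ≡ 6.
  x = λ² - 15 - 15 = 36 - 30 ≡ 6; y = λ·(15 - 6) - 20 ≡ 11. → (6, 11)
3G: (6, 11) + (15, 20). λ = (20 - 11)/(15 - 6) ≡ 9/9 mod 23. 9⁻¹ ≡ 18 (mod 23) since 9·18 = 162 ≡ 1, so λ ≡ 1.
  x = λ² - 6 - 15 = 1 - 21 ≡ 3; y = λ·(6 - 3) - 11 ≡ 15. → (3, 15)
4G: (3, 15) + (15, 20). λ = (20 - 15)/(15 - 3) ≡ 5/12 mod 23. 12⁻¹ ≡ 2 (mod 23), so λ ≡ 10.
  x = λ² - 3 - 15 = 100 - 18 ≡ 13; y = λ·(3 - 13) - 15 ≡ 0. → (13, 0)

(13, 0)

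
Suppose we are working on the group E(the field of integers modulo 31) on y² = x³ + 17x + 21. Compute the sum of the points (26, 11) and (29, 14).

(8, 7)

(26, 11) + (29, 14). λ = (14 - 11)/(29 - 26) ≡ 3/3 mod 31. 3⁻¹ ≡ 21 (mod 31) since 3·21 = 63 ≡ 1, so λ ≡ 1.
  x = λ² - 26 - 29 = 1 - 55 ≡ 8; y = λ·(26 - 8) - 11 ≡ 7. → (8, 7)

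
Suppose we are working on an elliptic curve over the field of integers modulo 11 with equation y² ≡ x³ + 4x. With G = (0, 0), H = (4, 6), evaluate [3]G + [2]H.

(4, 5)

First 3G:
Repeated addition: build up to 3G.
2G: (0, 0) + (0, 0): same x and y₁ ≡ -y₂, so the sum is O.
3G: O + (0, 0) = (0, 0) (identity).
3G = (0, 0).
Next 2H:
Repeated addition: build up to 2H.
2H: tangent at (4, 6): λ = (3·4² + 4)/(2·6) ≡ 8/1. 1⁻¹ ≡ 1 (mod 11) since 1·1 = 1 ≡ 1, so λ ≡ 8·1 ≡ 8.
  x = λ² - 4 - 4 = 64 - 8 ≡ 1; y = λ·(4 - 1) - 6 ≡ 7. → (1, 7)
2H = (1, 7).
Finally 3G + 2H:
(0, 0) + (1, 7). λ = (7 - 0)/(1 - 0) ≡ 7/1 mod 11. 1⁻¹ ≡ 1 (mod 11) since 1·1 = 1 ≡ 1, so λ ≡ 7.
  x = λ² - 0 - 1 = 49 - 1 ≡ 4; y = λ·(0 - 4) - 0 ≡ 5. → (4, 5)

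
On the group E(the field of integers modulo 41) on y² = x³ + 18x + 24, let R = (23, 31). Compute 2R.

(16, 12)

tangent at (23, 31): λ = (3·23² + 18)/(2·31) ≡ 6/21. 21⁻¹ ≡ 2 (mod 41), so λ ≡ 6·2 ≡ 12.
  x = λ² - 23 - 23 = 144 - 46 ≡ 16; y = λ·(23 - 16) - 31 ≡ 12. → (16, 12)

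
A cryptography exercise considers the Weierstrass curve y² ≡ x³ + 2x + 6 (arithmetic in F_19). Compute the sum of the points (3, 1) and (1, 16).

(3, 1) + (1, 16). λ = (16 - 1)/(1 - 3) ≡ 15/17 mod 19. 17⁻¹ ≡ 9 (mod 19) since 17·9 = 153 ≡ 1, so λ ≡ 2.
  x = λ² - 3 - 1 = 4 - 4 ≡ 0; y = λ·(3 - 0) - 1 ≡ 5. → (0, 5)

(0, 5)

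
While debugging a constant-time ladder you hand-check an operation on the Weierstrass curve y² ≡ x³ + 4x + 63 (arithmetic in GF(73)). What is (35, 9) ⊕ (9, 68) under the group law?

(47, 7)

(35, 9) + (9, 68). λ = (68 - 9)/(9 - 35) ≡ 59/47 mod 73. 47⁻¹ ≡ 14 (mod 73) since 47·14 = 658 ≡ 1, so λ ≡ 23.
  x = λ² - 35 - 9 = 529 - 44 ≡ 47; y = λ·(35 - 47) - 9 ≡ 7. → (47, 7)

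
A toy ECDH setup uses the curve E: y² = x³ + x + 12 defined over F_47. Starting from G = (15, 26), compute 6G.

(24, 18)

Repeated addition: build up to 6G.
2G: tangent at (15, 26): λ = (3·15² + 1)/(2·26) ≡ 18/5. 5⁻¹ ≡ 19 (mod 47), so λ ≡ 18·19 ≡ 13.
  x = λ² - 15 - 15 = 169 - 30 ≡ 45; y = λ·(15 - 45) - 26 ≡ 7. → (45, 7)
3G: (45, 7) + (15, 26). λ = (26 - 7)/(15 - 45) ≡ 19/17 mod 47. 17⁻¹ ≡ 36 (mod 47), so λ ≡ 26.
  x = λ² - 45 - 15 = 676 - 60 ≡ 5; y = λ·(45 - 5) - 7 ≡ 46. → (5, 46)
4G: (5, 46) + (15, 26). λ = (26 - 46)/(15 - 5) ≡ 27/10 mod 47. 10⁻¹ ≡ 33 (mod 47) since 10·33 = 330 ≡ 1, so λ ≡ 45.
  x = λ² - 5 - 15 = 2025 - 20 ≡ 31; y = λ·(5 - 31) - 46 ≡ 6. → (31, 6)
5G: (31, 6) + (15, 26). λ = (26 - 6)/(15 - 31) ≡ 20/31 mod 47. 31⁻¹ ≡ 44 (mod 47), so λ ≡ 34.
  x = λ² - 31 - 15 = 1156 - 46 ≡ 29; y = λ·(31 - 29) - 6 ≡ 15. → (29, 15)
6G: (29, 15) + (15, 26). λ = (26 - 15)/(15 - 29) ≡ 11/33 mod 47. 33⁻¹ ≡ 10 (mod 47) since 33·10 = 330 ≡ 1, so λ ≡ 16.
  x = λ² - 29 - 15 = 256 - 44 ≡ 24; y = λ·(29 - 24) - 15 ≡ 18. → (24, 18)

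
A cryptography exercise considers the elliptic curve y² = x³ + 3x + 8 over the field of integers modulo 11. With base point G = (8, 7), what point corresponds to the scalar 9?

(8, 7)

Double-and-add on 9 = (1001)₂. Start with G = (8, 7) for the leading 1-bit.
double: tangent at (8, 7): λ = (3·8² + 3)/(2·7) ≡ 8/3. 3⁻¹ ≡ 4 (mod 11) since 3·4 = 12 ≡ 1, so λ ≡ 8·4 ≡ 10.
  x = λ² - 8 - 8 = 100 - 16 ≡ 7; y = λ·(8 - 7) - 7 ≡ 3. → (7, 3)
double: tangent at (7, 3): λ = (3·7² + 3)/(2·3) ≡ 7/6. 6⁻¹ ≡ 2 (mod 11), so λ ≡ 7·2 ≡ 3.
  x = λ² - 7 - 7 = 9 - 14 ≡ 6; y = λ·(7 - 6) - 3 ≡ 0. → (6, 0)
double: (6, 0) + (6, 0): same x and y₁ ≡ -y₂, so the sum is O.
add G: O + (8, 7) = (8, 7) (identity).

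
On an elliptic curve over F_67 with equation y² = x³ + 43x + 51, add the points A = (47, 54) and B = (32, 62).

(47, 54) + (32, 62). λ = (62 - 54)/(32 - 47) ≡ 8/52 mod 67. 52⁻¹ ≡ 58 (mod 67), so λ ≡ 62.
  x = λ² - 47 - 32 = 3844 - 79 ≡ 13; y = λ·(47 - 13) - 54 ≡ 44. → (13, 44)

(13, 44)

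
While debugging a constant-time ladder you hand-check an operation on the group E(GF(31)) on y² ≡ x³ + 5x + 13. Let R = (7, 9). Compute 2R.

tangent at (7, 9): λ = (3·7² + 5)/(2·9) ≡ 28/18. 18⁻¹ ≡ 19 (mod 31) since 18·19 = 342 ≡ 1, so λ ≡ 28·19 ≡ 5.
  x = λ² - 7 - 7 = 25 - 14 ≡ 11; y = λ·(7 - 11) - 9 ≡ 2. → (11, 2)

(11, 2)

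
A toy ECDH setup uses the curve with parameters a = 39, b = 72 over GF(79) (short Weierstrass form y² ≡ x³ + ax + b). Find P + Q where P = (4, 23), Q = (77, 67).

(43, 26)

(4, 23) + (77, 67). λ = (67 - 23)/(77 - 4) ≡ 44/73 mod 79. 73⁻¹ ≡ 13 (mod 79) since 73·13 = 949 ≡ 1, so λ ≡ 19.
  x = λ² - 4 - 77 = 361 - 81 ≡ 43; y = λ·(4 - 43) - 23 ≡ 26. → (43, 26)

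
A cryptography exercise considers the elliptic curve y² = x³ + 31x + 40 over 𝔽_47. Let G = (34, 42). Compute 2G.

tangent at (34, 42): λ = (3·34² + 31)/(2·42) ≡ 21/37. 37⁻¹ ≡ 14 (mod 47), so λ ≡ 21·14 ≡ 12.
  x = λ² - 34 - 34 = 144 - 68 ≡ 29; y = λ·(34 - 29) - 42 ≡ 18. → (29, 18)

(29, 18)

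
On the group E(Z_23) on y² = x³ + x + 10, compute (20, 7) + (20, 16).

The two points share x = 20 and their y-coordinates satisfy 7 + 16 ≡ 0 (mod 23), so they are inverses. Their sum is O.

O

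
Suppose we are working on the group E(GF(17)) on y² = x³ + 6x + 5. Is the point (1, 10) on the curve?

y² = 10² ≡ 15; x³ + 6x + 5 = 12 ≡ 12 (mod 17). 15 ≠ 12.

no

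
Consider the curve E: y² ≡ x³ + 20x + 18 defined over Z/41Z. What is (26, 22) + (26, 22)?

(35, 25)

tangent at (26, 22): λ = (3·26² + 20)/(2·22) ≡ 39/3. 3⁻¹ ≡ 14 (mod 41) since 3·14 = 42 ≡ 1, so λ ≡ 39·14 ≡ 13.
  x = λ² - 26 - 26 = 169 - 52 ≡ 35; y = λ·(26 - 35) - 22 ≡ 25. → (35, 25)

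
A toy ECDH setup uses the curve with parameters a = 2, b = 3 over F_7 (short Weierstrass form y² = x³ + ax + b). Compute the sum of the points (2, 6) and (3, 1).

(6, 0)

(2, 6) + (3, 1). λ = (1 - 6)/(3 - 2) ≡ 2/1 mod 7. 1⁻¹ ≡ 1 (mod 7), so λ ≡ 2.
  x = λ² - 2 - 3 = 4 - 5 ≡ 6; y = λ·(2 - 6) - 6 ≡ 0. → (6, 0)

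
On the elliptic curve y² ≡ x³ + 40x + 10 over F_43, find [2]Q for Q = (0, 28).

tangent at (0, 28): λ = (3·0² + 40)/(2·28) ≡ 40/13. 13⁻¹ ≡ 10 (mod 43), so λ ≡ 40·10 ≡ 13.
  x = λ² - 0 - 0 = 169 - 0 ≡ 40; y = λ·(0 - 40) - 28 ≡ 11. → (40, 11)

(40, 11)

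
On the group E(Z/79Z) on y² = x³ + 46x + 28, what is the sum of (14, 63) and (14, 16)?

O

The two points share x = 14 and their y-coordinates satisfy 63 + 16 ≡ 0 (mod 79), so they are inverses. Their sum is 𝒪.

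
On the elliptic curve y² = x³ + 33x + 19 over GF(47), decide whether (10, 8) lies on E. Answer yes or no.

no

y² = 8² ≡ 17; x³ + 33x + 19 = 1349 ≡ 33 (mod 47). 17 ≠ 33.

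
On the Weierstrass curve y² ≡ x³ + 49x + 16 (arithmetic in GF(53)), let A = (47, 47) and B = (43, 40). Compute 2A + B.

First 2A:
Repeated addition: build up to 2A.
2A: tangent at (47, 47): λ = (3·47² + 49)/(2·47) ≡ 51/41. 41⁻¹ ≡ 22 (mod 53), so λ ≡ 51·22 ≡ 9.
  x = λ² - 47 - 47 = 81 - 94 ≡ 40; y = λ·(47 - 40) - 47 ≡ 16. → (40, 16)
2A = (40, 16).
Finally 2A + B:
(40, 16) + (43, 40). λ = (40 - 16)/(43 - 40) ≡ 24/3 mod 53. 3⁻¹ ≡ 18 (mod 53), so λ ≡ 8.
  x = λ² - 40 - 43 = 64 - 83 ≡ 34; y = λ·(40 - 34) - 16 ≡ 32. → (34, 32)

(34, 32)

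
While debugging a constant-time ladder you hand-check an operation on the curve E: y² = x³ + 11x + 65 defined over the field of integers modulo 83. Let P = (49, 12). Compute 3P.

Repeated addition: build up to 3P.
2P: tangent at (49, 12): λ = (3·49² + 11)/(2·12) ≡ 76/24. 24⁻¹ ≡ 45 (mod 83) since 24·45 = 1080 ≡ 1, so λ ≡ 76·45 ≡ 17.
  x = λ² - 49 - 49 = 289 - 98 ≡ 25; y = λ·(49 - 25) - 12 ≡ 64. → (25, 64)
3P: (25, 64) + (49, 12). λ = (12 - 64)/(49 - 25) ≡ 31/24 mod 83. 24⁻¹ ≡ 45 (mod 83), so λ ≡ 67.
  x = λ² - 25 - 49 = 4489 - 74 ≡ 16; y = λ·(25 - 16) - 64 ≡ 41. → (16, 41)

(16, 41)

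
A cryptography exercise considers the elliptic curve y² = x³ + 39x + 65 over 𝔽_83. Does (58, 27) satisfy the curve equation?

y² = 27² ≡ 65; x³ + 39x + 65 = 197439 ≡ 65 (mod 83). 65 = 65.

yes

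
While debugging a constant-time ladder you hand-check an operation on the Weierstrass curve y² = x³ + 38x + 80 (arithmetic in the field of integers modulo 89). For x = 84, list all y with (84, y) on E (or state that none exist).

x³ + 38x + 80 = 595976 ≡ 32 (mod 89).
Square roots of 32 mod 89: 11 and 78 (since 11² = 121 ≡ 32).

11, 78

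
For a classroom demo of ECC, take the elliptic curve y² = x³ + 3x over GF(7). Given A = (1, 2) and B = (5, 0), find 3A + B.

First 3A:
Repeated addition: build up to 3A.
2A: tangent at (1, 2): λ = (3·1² + 3)/(2·2) ≡ 6/4. 4⁻¹ ≡ 2 (mod 7), so λ ≡ 6·2 ≡ 5.
  x = λ² - 1 - 1 = 25 - 2 ≡ 2; y = λ·(1 - 2) - 2 ≡ 0. → (2, 0)
3A: (2, 0) + (1, 2). λ = (2 - 0)/(1 - 2) ≡ 2/6 mod 7. 6⁻¹ ≡ 6 (mod 7) since 6·6 = 36 ≡ 1, so λ ≡ 5.
  x = λ² - 2 - 1 = 25 - 3 ≡ 1; y = λ·(2 - 1) - 0 ≡ 5. → (1, 5)
3A = (1, 5).
Finally 3A + B:
(1, 5) + (5, 0). λ = (0 - 5)/(5 - 1) ≡ 2/4 mod 7. 4⁻¹ ≡ 2 (mod 7), so λ ≡ 4.
  x = λ² - 1 - 5 = 16 - 6 ≡ 3; y = λ·(1 - 3) - 5 ≡ 1. → (3, 1)

(3, 1)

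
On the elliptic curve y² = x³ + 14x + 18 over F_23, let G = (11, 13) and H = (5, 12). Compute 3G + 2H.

(3, 15)

First 3G:
Repeated addition: build up to 3G.
2G: tangent at (11, 13): λ = (3·11² + 14)/(2·13) ≡ 9/3. 3⁻¹ ≡ 8 (mod 23), so λ ≡ 9·8 ≡ 3.
  x = λ² - 11 - 11 = 9 - 22 ≡ 10; y = λ·(11 - 10) - 13 ≡ 13. → (10, 13)
3G: (10, 13) + (11, 13). λ = (13 - 13)/(11 - 10) ≡ 0/1 mod 23. 1⁻¹ ≡ 1 (mod 23), so λ ≡ 0.
  x = λ² - 10 - 11 = 0 - 21 ≡ 2; y = λ·(10 - 2) - 13 ≡ 10. → (2, 10)
3G = (2, 10).
Next 2H:
Repeated addition: build up to 2H.
2H: tangent at (5, 12): λ = (3·5² + 14)/(2·12) ≡ 20/1. 1⁻¹ ≡ 1 (mod 23) since 1·1 = 1 ≡ 1, so λ ≡ 20·1 ≡ 20.
  x = λ² - 5 - 5 = 400 - 10 ≡ 22; y = λ·(5 - 22) - 12 ≡ 16. → (22, 16)
2H = (22, 16).
Finally 3G + 2H:
(2, 10) + (22, 16). λ = (16 - 10)/(22 - 2) ≡ 6/20 mod 23. 20⁻¹ ≡ 15 (mod 23), so λ ≡ 21.
  x = λ² - 2 - 22 = 441 - 24 ≡ 3; y = λ·(2 - 3) - 10 ≡ 15. → (3, 15)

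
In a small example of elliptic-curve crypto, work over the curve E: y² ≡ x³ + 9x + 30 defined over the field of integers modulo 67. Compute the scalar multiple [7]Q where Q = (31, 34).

Repeated addition: build up to 7Q.
2Q: tangent at (31, 34): λ = (3·31² + 9)/(2·34) ≡ 11/1. 1⁻¹ ≡ 1 (mod 67), so λ ≡ 11·1 ≡ 11.
  x = λ² - 31 - 31 = 121 - 62 ≡ 59; y = λ·(31 - 59) - 34 ≡ 60. → (59, 60)
3Q: (59, 60) + (31, 34). λ = (34 - 60)/(31 - 59) ≡ 41/39 mod 67. 39⁻¹ ≡ 55 (mod 67), so λ ≡ 44.
  x = λ² - 59 - 31 = 1936 - 90 ≡ 37; y = λ·(59 - 37) - 60 ≡ 37. → (37, 37)
4Q: (37, 37) + (31, 34). λ = (34 - 37)/(31 - 37) ≡ 64/61 mod 67. 61⁻¹ ≡ 11 (mod 67) since 61·11 = 671 ≡ 1, so λ ≡ 34.
  x = λ² - 37 - 31 = 1156 - 68 ≡ 16; y = λ·(37 - 16) - 37 ≡ 7. → (16, 7)
5Q: (16, 7) + (31, 34). λ = (34 - 7)/(31 - 16) ≡ 27/15 mod 67. 15⁻¹ ≡ 9 (mod 67), so λ ≡ 42.
  x = λ² - 16 - 31 = 1764 - 47 ≡ 42; y = λ·(16 - 42) - 7 ≡ 40. → (42, 40)
6Q: (42, 40) + (31, 34). λ = (34 - 40)/(31 - 42) ≡ 61/56 mod 67. 56⁻¹ ≡ 6 (mod 67), so λ ≡ 31.
  x = λ² - 42 - 31 = 961 - 73 ≡ 17; y = λ·(42 - 17) - 40 ≡ 65. → (17, 65)
7Q: (17, 65) + (31, 34). λ = (34 - 65)/(31 - 17) ≡ 36/14 mod 67. 14⁻¹ ≡ 24 (mod 67), so λ ≡ 60.
  x = λ² - 17 - 31 = 3600 - 48 ≡ 1; y = λ·(17 - 1) - 65 ≡ 24. → (1, 24)

(1, 24)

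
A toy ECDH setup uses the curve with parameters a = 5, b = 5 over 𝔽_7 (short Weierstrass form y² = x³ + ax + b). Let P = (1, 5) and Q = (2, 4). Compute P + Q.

(5, 6)

(1, 5) + (2, 4). λ = (4 - 5)/(2 - 1) ≡ 6/1 mod 7. 1⁻¹ ≡ 1 (mod 7), so λ ≡ 6.
  x = λ² - 1 - 2 = 36 - 3 ≡ 5; y = λ·(1 - 5) - 5 ≡ 6. → (5, 6)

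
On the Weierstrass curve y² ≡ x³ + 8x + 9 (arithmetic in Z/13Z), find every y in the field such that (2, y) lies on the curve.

none

x³ + 8x + 9 = 33 ≡ 7 (mod 13).
7 is a non-residue mod 13; no y exists.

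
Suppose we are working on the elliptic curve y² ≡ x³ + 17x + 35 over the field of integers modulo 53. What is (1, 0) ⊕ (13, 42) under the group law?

(1, 0) + (13, 42). λ = (42 - 0)/(13 - 1) ≡ 42/12 mod 53. 12⁻¹ ≡ 31 (mod 53) since 12·31 = 372 ≡ 1, so λ ≡ 30.
  x = λ² - 1 - 13 = 900 - 14 ≡ 38; y = λ·(1 - 38) - 0 ≡ 3. → (38, 3)

(38, 3)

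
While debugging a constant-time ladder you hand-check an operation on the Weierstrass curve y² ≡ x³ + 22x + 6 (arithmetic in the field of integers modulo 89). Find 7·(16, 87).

Write Q = (16, 87).
Double-and-add on 7 = (111)₂. Start with Q = (16, 87) for the leading 1-bit.
double: tangent at (16, 87): λ = (3·16² + 22)/(2·87) ≡ 78/85. 85⁻¹ ≡ 22 (mod 89) since 85·22 = 1870 ≡ 1, so λ ≡ 78·22 ≡ 25.
  x = λ² - 16 - 16 = 625 - 32 ≡ 59; y = λ·(16 - 59) - 87 ≡ 84. → (59, 84)
add Q: (59, 84) + (16, 87). λ = (87 - 84)/(16 - 59) ≡ 3/46 mod 89. 46⁻¹ ≡ 60 (mod 89), so λ ≡ 2.
  x = λ² - 59 - 16 = 4 - 75 ≡ 18; y = λ·(59 - 18) - 84 ≡ 87. → (18, 87)
double: tangent at (18, 87): λ = (3·18² + 22)/(2·87) ≡ 15/85. 85⁻¹ ≡ 22 (mod 89), so λ ≡ 15·22 ≡ 63.
  x = λ² - 18 - 18 = 3969 - 36 ≡ 17; y = λ·(18 - 17) - 87 ≡ 65. → (17, 65)
add Q: (17, 65) + (16, 87). λ = (87 - 65)/(16 - 17) ≡ 22/88 mod 89. 88⁻¹ ≡ 88 (mod 89), so λ ≡ 67.
  x = λ² - 17 - 16 = 4489 - 33 ≡ 6; y = λ·(17 - 6) - 65 ≡ 49. → (6, 49)

(6, 49)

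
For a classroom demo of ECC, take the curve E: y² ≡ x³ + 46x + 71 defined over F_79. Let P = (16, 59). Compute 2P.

tangent at (16, 59): λ = (3·16² + 46)/(2·59) ≡ 24/39. 39⁻¹ ≡ 77 (mod 79), so λ ≡ 24·77 ≡ 31.
  x = λ² - 16 - 16 = 961 - 32 ≡ 60; y = λ·(16 - 60) - 59 ≡ 78. → (60, 78)

(60, 78)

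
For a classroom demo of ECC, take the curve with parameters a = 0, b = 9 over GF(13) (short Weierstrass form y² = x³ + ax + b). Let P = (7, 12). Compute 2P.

(3, 6)

tangent at (7, 12): λ = (3·7² + 0)/(2·12) ≡ 4/11. 11⁻¹ ≡ 6 (mod 13) since 11·6 = 66 ≡ 1, so λ ≡ 4·6 ≡ 11.
  x = λ² - 7 - 7 = 121 - 14 ≡ 3; y = λ·(7 - 3) - 12 ≡ 6. → (3, 6)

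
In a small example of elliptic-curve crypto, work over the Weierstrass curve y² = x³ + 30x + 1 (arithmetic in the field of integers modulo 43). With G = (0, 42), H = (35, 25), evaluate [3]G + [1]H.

(37, 11)

First 3G:
Repeated addition: build up to 3G.
2G: tangent at (0, 42): λ = (3·0² + 30)/(2·42) ≡ 30/41. 41⁻¹ ≡ 21 (mod 43), so λ ≡ 30·21 ≡ 28.
  x = λ² - 0 - 0 = 784 - 0 ≡ 10; y = λ·(0 - 10) - 42 ≡ 22. → (10, 22)
3G: (10, 22) + (0, 42). λ = (42 - 22)/(0 - 10) ≡ 20/33 mod 43. 33⁻¹ ≡ 30 (mod 43) since 33·30 = 990 ≡ 1, so λ ≡ 41.
  x = λ² - 10 - 0 = 1681 - 10 ≡ 37; y = λ·(10 - 37) - 22 ≡ 32. → (37, 32)
3G = (37, 32).
Finally 3G + H:
(37, 32) + (35, 25). λ = (25 - 32)/(35 - 37) ≡ 36/41 mod 43. 41⁻¹ ≡ 21 (mod 43) since 41·21 = 861 ≡ 1, so λ ≡ 25.
  x = λ² - 37 - 35 = 625 - 72 ≡ 37; y = λ·(37 - 37) - 32 ≡ 11. → (37, 11)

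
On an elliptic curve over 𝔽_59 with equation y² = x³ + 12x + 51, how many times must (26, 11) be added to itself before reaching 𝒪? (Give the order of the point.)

2P: tangent at (26, 11): λ = (3·26² + 12)/(2·11) ≡ 34/22. 22⁻¹ ≡ 51 (mod 59), so λ ≡ 34·51 ≡ 23.
  x = λ² - 26 - 26 = 529 - 52 ≡ 5; y = λ·(26 - 5) - 11 ≡ 0. → (5, 0)
3P: (5, 0) + (26, 11). λ = (11 - 0)/(26 - 5) ≡ 11/21 mod 59. 21⁻¹ ≡ 45 (mod 59), so λ ≡ 23.
  x = λ² - 5 - 26 = 529 - 31 ≡ 26; y = λ·(5 - 26) - 0 ≡ 48. → (26, 48)
4P: (26, 48) + (26, 11): same x and y₁ ≡ -y₂, so the sum is 𝒪.
4P = 𝒪, so the order is 4.

4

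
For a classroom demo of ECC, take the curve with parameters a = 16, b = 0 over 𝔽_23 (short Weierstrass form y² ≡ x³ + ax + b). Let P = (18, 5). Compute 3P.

(4, 6)

Repeated addition: build up to 3P.
2P: tangent at (18, 5): λ = (3·18² + 16)/(2·5) ≡ 22/10. 10⁻¹ ≡ 7 (mod 23), so λ ≡ 22·7 ≡ 16.
  x = λ² - 18 - 18 = 256 - 36 ≡ 13; y = λ·(18 - 13) - 5 ≡ 6. → (13, 6)
3P: (13, 6) + (18, 5). λ = (5 - 6)/(18 - 13) ≡ 22/5 mod 23. 5⁻¹ ≡ 14 (mod 23) since 5·14 = 70 ≡ 1, so λ ≡ 9.
  x = λ² - 13 - 18 = 81 - 31 ≡ 4; y = λ·(13 - 4) - 6 ≡ 6. → (4, 6)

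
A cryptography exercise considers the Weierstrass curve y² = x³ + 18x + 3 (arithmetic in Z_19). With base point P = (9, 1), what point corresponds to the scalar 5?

Double-and-add on 5 = (101)₂. Start with P = (9, 1) for the leading 1-bit.
double: tangent at (9, 1): λ = (3·9² + 18)/(2·1) ≡ 14/2. 2⁻¹ ≡ 10 (mod 19), so λ ≡ 14·10 ≡ 7.
  x = λ² - 9 - 9 = 49 - 18 ≡ 12; y = λ·(9 - 12) - 1 ≡ 16. → (12, 16)
double: tangent at (12, 16): λ = (3·12² + 18)/(2·16) ≡ 13/13. 13⁻¹ ≡ 3 (mod 19) since 13·3 = 39 ≡ 1, so λ ≡ 13·3 ≡ 1.
  x = λ² - 12 - 12 = 1 - 24 ≡ 15; y = λ·(12 - 15) - 16 ≡ 0. → (15, 0)
add P: (15, 0) + (9, 1). λ = (1 - 0)/(9 - 15) ≡ 1/13 mod 19. 13⁻¹ ≡ 3 (mod 19), so λ ≡ 3.
  x = λ² - 15 - 9 = 9 - 24 ≡ 4; y = λ·(15 - 4) - 0 ≡ 14. → (4, 14)

(4, 14)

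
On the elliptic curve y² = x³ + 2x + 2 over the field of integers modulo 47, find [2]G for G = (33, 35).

tangent at (33, 35): λ = (3·33² + 2)/(2·35) ≡ 26/23. 23⁻¹ ≡ 45 (mod 47) since 23·45 = 1035 ≡ 1, so λ ≡ 26·45 ≡ 42.
  x = λ² - 33 - 33 = 1764 - 66 ≡ 6; y = λ·(33 - 6) - 35 ≡ 18. → (6, 18)

(6, 18)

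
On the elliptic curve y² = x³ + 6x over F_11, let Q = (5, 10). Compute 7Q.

(5, 10)

Double-and-add on 7 = (111)₂. Start with Q = (5, 10) for the leading 1-bit.
double: tangent at (5, 10): λ = (3·5² + 6)/(2·10) ≡ 4/9. 9⁻¹ ≡ 5 (mod 11), so λ ≡ 4·5 ≡ 9.
  x = λ² - 5 - 5 = 81 - 10 ≡ 5; y = λ·(5 - 5) - 10 ≡ 1. → (5, 1)
add Q: (5, 1) + (5, 10): same x and y₁ ≡ -y₂, so the sum is the point at infinity.
double: the point at infinity + the point at infinity = the point at infinity (identity).
add Q: the point at infinity + (5, 10) = (5, 10) (identity).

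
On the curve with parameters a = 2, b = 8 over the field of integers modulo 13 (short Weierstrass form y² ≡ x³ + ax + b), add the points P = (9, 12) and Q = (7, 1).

(9, 12) + (7, 1). λ = (1 - 12)/(7 - 9) ≡ 2/11 mod 13. 11⁻¹ ≡ 6 (mod 13), so λ ≡ 12.
  x = λ² - 9 - 7 = 144 - 16 ≡ 11; y = λ·(9 - 11) - 12 ≡ 3. → (11, 3)

(11, 3)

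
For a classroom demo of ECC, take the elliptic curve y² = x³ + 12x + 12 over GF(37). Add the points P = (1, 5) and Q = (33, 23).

(13, 16)

(1, 5) + (33, 23). λ = (23 - 5)/(33 - 1) ≡ 18/32 mod 37. 32⁻¹ ≡ 22 (mod 37), so λ ≡ 26.
  x = λ² - 1 - 33 = 676 - 34 ≡ 13; y = λ·(1 - 13) - 5 ≡ 16. → (13, 16)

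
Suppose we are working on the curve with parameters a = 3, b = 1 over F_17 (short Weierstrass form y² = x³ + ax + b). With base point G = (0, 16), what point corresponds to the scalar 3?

(15, 2)

Repeated addition: build up to 3G.
2G: tangent at (0, 16): λ = (3·0² + 3)/(2·16) ≡ 3/15. 15⁻¹ ≡ 8 (mod 17), so λ ≡ 3·8 ≡ 7.
  x = λ² - 0 - 0 = 49 - 0 ≡ 15; y = λ·(0 - 15) - 16 ≡ 15. → (15, 15)
3G: (15, 15) + (0, 16). λ = (16 - 15)/(0 - 15) ≡ 1/2 mod 17. 2⁻¹ ≡ 9 (mod 17), so λ ≡ 9.
  x = λ² - 15 - 0 = 81 - 15 ≡ 15; y = λ·(15 - 15) - 15 ≡ 2. → (15, 2)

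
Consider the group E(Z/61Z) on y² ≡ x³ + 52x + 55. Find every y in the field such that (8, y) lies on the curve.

none

x³ + 52x + 55 = 983 ≡ 7 (mod 61).
7 is a non-residue mod 61; no y exists.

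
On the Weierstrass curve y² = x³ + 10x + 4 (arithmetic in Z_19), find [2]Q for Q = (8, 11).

tangent at (8, 11): λ = (3·8² + 10)/(2·11) ≡ 12/3. 3⁻¹ ≡ 13 (mod 19), so λ ≡ 12·13 ≡ 4.
  x = λ² - 8 - 8 = 16 - 16 ≡ 0; y = λ·(8 - 0) - 11 ≡ 2. → (0, 2)

(0, 2)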